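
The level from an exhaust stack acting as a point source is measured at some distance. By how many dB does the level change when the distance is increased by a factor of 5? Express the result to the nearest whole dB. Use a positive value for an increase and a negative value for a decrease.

A point source loses 6 dB per doubling of distance; generally ΔL = −20·log₁₀(r₂/r₁).
ΔL = −20·log₁₀(5) = -13.98 dB.

-14 dB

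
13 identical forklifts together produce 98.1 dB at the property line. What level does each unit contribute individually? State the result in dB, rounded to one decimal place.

87.0 dB

Dividing the total intensity by 13 lowers the level by 10·log₁₀ 13 = 11.139 dB: L₁ = 98.1 − 11.139.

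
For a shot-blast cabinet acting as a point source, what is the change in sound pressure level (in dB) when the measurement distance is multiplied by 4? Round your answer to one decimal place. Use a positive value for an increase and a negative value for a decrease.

-12.0 dB

With spherical spreading the level changes by −20·log₁₀(r₂/r₁).
ΔL = −20·log₁₀(4) = -12.04 dB.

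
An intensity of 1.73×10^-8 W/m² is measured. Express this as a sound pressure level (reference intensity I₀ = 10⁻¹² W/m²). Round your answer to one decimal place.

Dividing by I₀ shifts the exponent by 12: I/I₀ = 1.73×10^4.
L = 10·(0.2380 + 4) = 42.38 dB.

42.4 dB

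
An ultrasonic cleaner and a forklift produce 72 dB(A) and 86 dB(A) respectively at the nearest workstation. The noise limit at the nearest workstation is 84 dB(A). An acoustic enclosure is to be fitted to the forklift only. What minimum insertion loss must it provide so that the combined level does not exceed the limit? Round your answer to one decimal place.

2.3 dB

The untreated sources together contribute 10^(72/10) = 1.585e+07, i.e. 72.00 dB(A).
To meet 84 dB(A) overall, the treated forklift may contribute at most 10^(84/10) − 1.585e+07 = 2.353e+08, i.e. 83.72 dB(A).
So the forklift must be reduced from 86 to 83.72 dB(A): IL = 2.28 dB.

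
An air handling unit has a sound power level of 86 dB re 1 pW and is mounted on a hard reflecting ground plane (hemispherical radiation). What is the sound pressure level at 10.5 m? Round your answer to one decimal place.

57.6 dB

L_p = L_w − 10·log₁₀(2π·r²) with r = 10.5 m.
2π·r² = 692.7 m², 10·log₁₀ of that is 28.406 dB.
L_p = 86 − 28.406 = 57.59 dB.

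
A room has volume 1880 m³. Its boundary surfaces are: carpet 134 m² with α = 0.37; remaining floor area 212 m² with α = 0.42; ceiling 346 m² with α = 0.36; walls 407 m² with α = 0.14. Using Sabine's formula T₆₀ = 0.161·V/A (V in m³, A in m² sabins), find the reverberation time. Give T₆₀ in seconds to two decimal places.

0.95 s

Total absorption A = 134·0.37 + 212·0.42 + 346·0.36 + 407·0.14 = 320.16 m² sabins.
T₆₀ = 0.161·V/A = 0.161·1880/320.16 = 0.945 s.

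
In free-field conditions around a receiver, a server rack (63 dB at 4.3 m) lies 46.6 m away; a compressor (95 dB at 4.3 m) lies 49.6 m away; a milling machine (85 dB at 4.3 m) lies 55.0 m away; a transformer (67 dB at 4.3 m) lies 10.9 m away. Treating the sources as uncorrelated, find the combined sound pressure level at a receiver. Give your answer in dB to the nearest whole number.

First find each source's level at the receiver (point-source: −20·log₁₀(r/r_ref)), then combine on an intensity basis.
server rack: 63 − 20·log₁₀(46.6/4.3) = 63 − 20.70 = 42.30 dB.
compressor: 95 − 20·log₁₀(49.6/4.3) = 95 − 21.24 = 73.76 dB.
milling machine: 85 − 20·log₁₀(55.0/4.3) = 85 − 22.14 = 62.86 dB.
transformer: 67 − 20·log₁₀(10.9/4.3) = 67 − 8.08 = 58.92 dB.
Σ 10^(L/10) = 2.650e+07 → L_total = 10·log₁₀(2.650e+07) = 74.23 dB.

74 dB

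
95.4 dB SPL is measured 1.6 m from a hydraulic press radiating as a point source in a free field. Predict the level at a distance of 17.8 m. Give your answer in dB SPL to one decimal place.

Point-source attenuation: ΔL = 20·log₁₀(r₂/r₁) = 20·log₁₀(17.8/1.6) = 20.926 dB.
L₂ = 95.4 − 20·log₁₀(17.8/1.6) = 95.4 − 20.926 = 74.47 dB SPL.

74.5 dB SPL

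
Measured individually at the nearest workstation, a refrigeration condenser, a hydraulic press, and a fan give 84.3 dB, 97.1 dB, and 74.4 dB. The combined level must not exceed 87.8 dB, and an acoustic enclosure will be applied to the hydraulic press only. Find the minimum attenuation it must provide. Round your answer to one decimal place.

12.2 dB

Everything except the hydraulic press sums to 10^(84.3/10) + 10^(74.4/10) = 2.967e+08 in linear terms, 84.72 dB.
The limit corresponds to 10^(87.8/10) = 6.026e+08; subtracting the fixed part leaves 3.059e+08 for the hydraulic press, i.e. 84.86 dB.
So the hydraulic press must be reduced from 97.1 to 84.86 dB: IL = 12.24 dB.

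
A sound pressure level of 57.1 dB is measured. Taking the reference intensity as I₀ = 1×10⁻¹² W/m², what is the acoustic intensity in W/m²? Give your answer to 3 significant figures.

5.13e-07 W/m²

L = 10·log₁₀(I/I₀) ⇒ I = I₀·10^(L/10) = 10⁻¹² × 10^5.71.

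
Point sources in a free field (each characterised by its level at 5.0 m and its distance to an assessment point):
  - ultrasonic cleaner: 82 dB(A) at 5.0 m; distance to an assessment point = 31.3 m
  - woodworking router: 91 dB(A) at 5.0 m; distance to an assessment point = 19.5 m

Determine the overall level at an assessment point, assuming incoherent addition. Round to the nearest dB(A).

79 dB(A)

Propagate each source to the receiver with L = L_ref − 20·log₁₀(r/r_ref), then add intensities.
ultrasonic cleaner: 82 − 20·log₁₀(31.3/5.0) = 82 − 15.93 = 66.07 dB(A).
woodworking router: 91 − 20·log₁₀(19.5/5.0) = 91 − 11.82 = 79.18 dB(A).
Σ 10^(L/10) = 8.681e+07 → L_total = 10·log₁₀(8.681e+07) = 79.39 dB(A).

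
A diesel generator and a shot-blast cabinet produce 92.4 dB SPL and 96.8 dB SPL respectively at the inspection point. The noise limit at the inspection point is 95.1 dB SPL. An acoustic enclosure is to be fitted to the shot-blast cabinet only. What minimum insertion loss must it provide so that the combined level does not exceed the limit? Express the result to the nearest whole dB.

Everything except the shot-blast cabinet sums to 10^(92.4/10) = 1.738e+09 in linear terms, 92.40 dB SPL.
The limit corresponds to 10^(95.1/10) = 3.236e+09; subtracting the fixed part leaves 1.498e+09 for the shot-blast cabinet, i.e. 91.76 dB SPL.
So the shot-blast cabinet must be reduced from 96.8 to 91.76 dB SPL: IL = 5.04 dB.

5 dB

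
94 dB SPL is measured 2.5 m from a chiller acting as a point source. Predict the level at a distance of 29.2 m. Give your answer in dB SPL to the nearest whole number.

73 dB SPL

Point-source attenuation: ΔL = 20·log₁₀(r₂/r₁) = 20·log₁₀(29.2/2.5) = 21.349 dB.
L₂ = 94 − 20·log₁₀(29.2/2.5) = 94 − 21.349 = 72.65 dB SPL.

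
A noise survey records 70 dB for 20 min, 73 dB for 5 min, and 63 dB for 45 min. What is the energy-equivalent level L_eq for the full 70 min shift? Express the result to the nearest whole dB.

Weight each interval's intensity by its duration and average over T = 70 min:
Σ tᵢ·10^(Lᵢ/10) = 20·10^(70/10) + 5·10^(73/10) + 45·10^(63/10) = 3.895e+08.
L_eq = 10·log₁₀(3.895e+08/70) = 67.45 dB.

67 dB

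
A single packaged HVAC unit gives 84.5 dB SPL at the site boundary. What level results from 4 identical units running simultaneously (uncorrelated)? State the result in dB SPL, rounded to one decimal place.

L_total = L₁ + 10·log₁₀ N for N identical incoherent sources.
L_total = 84.5 + 10·log₁₀(4) = 84.5 + 6.021 = 90.52 dB SPL.

90.5 dB SPL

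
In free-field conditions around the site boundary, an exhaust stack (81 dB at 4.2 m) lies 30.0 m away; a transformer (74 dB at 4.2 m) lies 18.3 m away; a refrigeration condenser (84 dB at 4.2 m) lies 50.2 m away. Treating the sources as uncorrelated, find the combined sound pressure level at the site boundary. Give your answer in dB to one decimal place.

67.4 dB

First find each source's level at the receiver (point-source: −20·log₁₀(r/r_ref)), then combine on an intensity basis.
exhaust stack: 81 − 20·log₁₀(30.0/4.2) = 81 − 17.08 = 63.92 dB.
transformer: 74 − 20·log₁₀(18.3/4.2) = 74 − 12.78 = 61.22 dB.
refrigeration condenser: 84 − 20·log₁₀(50.2/4.2) = 84 − 21.55 = 62.45 dB.
Σ 10^(L/10) = 5.549e+06 → L_total = 10·log₁₀(5.549e+06) = 67.44 dB.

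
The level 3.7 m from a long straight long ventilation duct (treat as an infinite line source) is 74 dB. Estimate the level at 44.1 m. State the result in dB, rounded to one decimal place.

63.2 dB

For a line source, L₂ = L₁ − 10·log₁₀(r₂/r₁).
L₂ = 74 − 10·log₁₀(44.1/3.7) = 74 − 10.762 = 63.24 dB.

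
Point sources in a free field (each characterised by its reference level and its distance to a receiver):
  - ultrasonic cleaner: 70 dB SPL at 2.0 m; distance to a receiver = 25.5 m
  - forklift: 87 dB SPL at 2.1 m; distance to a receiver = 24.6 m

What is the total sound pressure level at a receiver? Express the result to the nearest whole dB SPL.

66 dB SPL

First find each source's level at the receiver (point-source: −20·log₁₀(r/r_ref)), then combine on an intensity basis.
ultrasonic cleaner: 70 − 20·log₁₀(25.5/2.0) = 70 − 22.11 = 47.89 dB SPL.
forklift: 87 − 20·log₁₀(24.6/2.1) = 87 − 21.37 = 65.63 dB SPL.
Σ 10^(L/10) = 3.714e+06 → L_total = 10·log₁₀(3.714e+06) = 65.70 dB SPL.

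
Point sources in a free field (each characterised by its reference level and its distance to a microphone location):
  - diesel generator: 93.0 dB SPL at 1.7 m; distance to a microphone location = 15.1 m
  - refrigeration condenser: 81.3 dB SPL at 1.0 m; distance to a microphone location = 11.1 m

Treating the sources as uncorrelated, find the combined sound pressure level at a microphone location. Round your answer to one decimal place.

First find each source's level at the receiver (point-source: −20·log₁₀(r/r_ref)), then combine on an intensity basis.
diesel generator: 93.0 − 20·log₁₀(15.1/1.7) = 93.0 − 18.97 = 74.03 dB SPL.
refrigeration condenser: 81.3 − 20·log₁₀(11.1/1.0) = 81.3 − 20.91 = 60.39 dB SPL.
Σ 10^(L/10) = 2.638e+07 → L_total = 10·log₁₀(2.638e+07) = 74.21 dB SPL.

74.2 dB SPL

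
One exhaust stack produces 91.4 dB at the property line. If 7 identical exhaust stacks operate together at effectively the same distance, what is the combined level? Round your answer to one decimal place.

With 7 equal, uncorrelated contributions the intensity is 7× that of one unit, giving a rise of 10·log₁₀ 7.
L_total = 91.4 + 10·log₁₀(7) = 91.4 + 8.451 = 99.85 dB.

99.9 dB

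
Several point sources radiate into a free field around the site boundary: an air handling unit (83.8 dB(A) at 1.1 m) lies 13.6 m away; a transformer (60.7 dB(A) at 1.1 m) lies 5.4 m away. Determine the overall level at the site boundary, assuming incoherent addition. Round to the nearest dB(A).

Apply inverse-square spreading to bring every level to the receiver, then sum 10^(L/10).
air handling unit: 83.8 − 20·log₁₀(13.6/1.1) = 83.8 − 21.84 = 61.96 dB(A).
transformer: 60.7 − 20·log₁₀(5.4/1.1) = 60.7 − 13.82 = 46.88 dB(A).
Σ 10^(L/10) = 1.618e+06 → L_total = 10·log₁₀(1.618e+06) = 62.09 dB(A).

62 dB(A)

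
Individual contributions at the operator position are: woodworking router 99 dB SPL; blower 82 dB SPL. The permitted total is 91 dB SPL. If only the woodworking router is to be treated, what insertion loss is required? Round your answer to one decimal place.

The untreated sources together contribute 10^(82/10) = 1.585e+08, i.e. 82.00 dB SPL.
To meet 91 dB SPL overall, the treated woodworking router may contribute at most 10^(91/10) − 1.585e+08 = 1.100e+09, i.e. 90.42 dB SPL.
Required insertion loss = 99 − 90.42 = 8.58 dB.

8.6 dB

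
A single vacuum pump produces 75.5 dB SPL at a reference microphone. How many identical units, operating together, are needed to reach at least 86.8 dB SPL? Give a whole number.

N identical sources give L₁ + 10·log₁₀ N, so require 10·log₁₀ N ≥ 86.8 − 75.5 = 11.3 dB.
N ≥ 10^(11.3/10) = 13.490, so N = 14.

14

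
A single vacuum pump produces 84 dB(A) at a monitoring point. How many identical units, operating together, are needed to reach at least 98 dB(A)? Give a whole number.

26

N identical sources give L₁ + 10·log₁₀ N, so require 10·log₁₀ N ≥ 98 − 84 = 14.0 dB.
N ≥ 10^(14.0/10) = 25.119, so N = 26.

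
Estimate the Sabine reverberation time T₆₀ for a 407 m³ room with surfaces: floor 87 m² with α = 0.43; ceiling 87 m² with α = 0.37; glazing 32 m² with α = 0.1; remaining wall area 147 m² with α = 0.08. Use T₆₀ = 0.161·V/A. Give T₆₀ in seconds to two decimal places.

0.77 s

Summing Sᵢαᵢ: 87·0.43 + 87·0.37 + 32·0.1 + 147·0.08 = 84.56 m².
T₆₀ = 0.161·V/A = 0.161·407/84.56 = 0.775 s.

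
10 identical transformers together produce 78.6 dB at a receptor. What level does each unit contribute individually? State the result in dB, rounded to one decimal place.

For N identical incoherent sources L_total = L₁ + 10·log₁₀ N, so L₁ = 78.6 − 10·log₁₀(10) = 78.6 − 10.000.

68.6 dB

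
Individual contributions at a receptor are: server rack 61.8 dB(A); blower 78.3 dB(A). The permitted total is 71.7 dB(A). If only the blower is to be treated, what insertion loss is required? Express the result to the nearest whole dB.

Everything except the blower sums to 10^(61.8/10) = 1.514e+06 in linear terms, 61.80 dB(A).
To meet 71.7 dB(A) overall, the treated blower may contribute at most 10^(71.7/10) − 1.514e+06 = 1.328e+07, i.e. 71.23 dB(A).
Required insertion loss = 78.3 − 71.23 = 7.07 dB.

7 dB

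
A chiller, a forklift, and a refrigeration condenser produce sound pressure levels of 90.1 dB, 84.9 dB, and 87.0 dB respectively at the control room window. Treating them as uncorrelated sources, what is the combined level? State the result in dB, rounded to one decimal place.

Incoherent sources combine by intensity addition: L_total = 10·log₁₀(Σ 10^(L_i/10)).
Σ 10^(L/10) = 10^(90.1/10) + 10^(84.9/10) + 10^(87.0/10) = 1.834e+09.
L_total = 10·log₁₀(1.834e+09) = 92.63 dB.

92.6 dB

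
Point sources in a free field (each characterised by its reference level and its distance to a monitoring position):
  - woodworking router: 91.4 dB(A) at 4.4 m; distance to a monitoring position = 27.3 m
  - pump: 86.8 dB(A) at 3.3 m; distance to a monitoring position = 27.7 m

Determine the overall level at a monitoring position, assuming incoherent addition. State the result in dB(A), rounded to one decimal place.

First find each source's level at the receiver (point-source: −20·log₁₀(r/r_ref)), then combine on an intensity basis.
woodworking router: 91.4 − 20·log₁₀(27.3/4.4) = 91.4 − 15.85 = 75.55 dB(A).
pump: 86.8 − 20·log₁₀(27.7/3.3) = 86.8 − 18.48 = 68.32 dB(A).
Σ 10^(L/10) = 4.265e+07 → L_total = 10·log₁₀(4.265e+07) = 76.30 dB(A).

76.3 dB(A)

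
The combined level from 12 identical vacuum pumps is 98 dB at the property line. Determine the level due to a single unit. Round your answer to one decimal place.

Dividing the total intensity by 12 lowers the level by 10·log₁₀ 12 = 10.792 dB: L₁ = 98 − 10.792.

87.2 dB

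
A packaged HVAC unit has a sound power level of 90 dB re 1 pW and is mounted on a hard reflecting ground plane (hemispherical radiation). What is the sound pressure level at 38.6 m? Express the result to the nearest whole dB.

Free-field hemispherical radiation: L_p = L_w − 10·log₁₀(2π·r²), r = 38.6 m.
2π·r² = 9362 m², 10·log₁₀ of that is 39.714 dB.
L_p = 90 − 39.714 = 50.29 dB.

50 dB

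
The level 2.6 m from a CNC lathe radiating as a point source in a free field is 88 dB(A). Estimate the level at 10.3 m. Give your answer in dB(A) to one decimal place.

Spherical spreading from a point source gives a 20·log₁₀(r₂/r₁) drop.
L₂ = 88 − 20·log₁₀(10.3/2.6) = 88 − 11.957 = 76.04 dB(A).

76.0 dB(A)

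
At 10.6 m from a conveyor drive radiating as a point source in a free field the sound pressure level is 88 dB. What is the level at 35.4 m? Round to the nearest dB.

78 dB

Spherical spreading from a point source gives a 20·log₁₀(r₂/r₁) drop.
L₂ = 88 − 20·log₁₀(35.4/10.6) = 88 − 10.474 = 77.53 dB.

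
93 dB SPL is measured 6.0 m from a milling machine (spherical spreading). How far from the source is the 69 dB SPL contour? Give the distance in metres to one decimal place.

Point-source spreading drops the level by 20·log₁₀(r₂/r₁); inverting, r₂/r₁ = 10^(ΔL/20).
r₂ = 6.0·10^((93−69)/20) = 6.0·10^(24.0/20) = 95.09 m.

95.1 m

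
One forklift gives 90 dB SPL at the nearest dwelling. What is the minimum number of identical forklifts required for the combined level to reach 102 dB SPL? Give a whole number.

The shortfall is 102 − 90 = 12.0 dB, and N units add 10·log₁₀ N, so need 10·log₁₀ N ≥ 12.0.
N ≥ 10^(12.0/10) = 15.849, so N = 16.

16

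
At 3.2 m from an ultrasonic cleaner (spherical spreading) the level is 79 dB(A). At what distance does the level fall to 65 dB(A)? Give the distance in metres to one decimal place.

For a point source L₁ − L₂ = 20·log₁₀(r₂/r₁), so r₂ = r₁·10^((L₁−L₂)/20).
r₂ = 3.2·10^((79−65)/20) = 3.2·10^(14.0/20) = 16.04 m.

16.0 m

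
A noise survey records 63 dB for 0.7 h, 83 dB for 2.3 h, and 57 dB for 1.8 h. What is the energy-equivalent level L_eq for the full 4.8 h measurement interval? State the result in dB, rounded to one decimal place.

L_eq = 10·log₁₀[(1/T)·Σ tᵢ·10^(Lᵢ/10)] with T = 4.8 h.
Σ tᵢ·10^(Lᵢ/10) = 0.7·10^(63/10) + 2.3·10^(83/10) + 1.8·10^(57/10) = 4.612e+08.
L_eq = 10·log₁₀(4.612e+08/4.8) = 79.83 dB.

79.8 dB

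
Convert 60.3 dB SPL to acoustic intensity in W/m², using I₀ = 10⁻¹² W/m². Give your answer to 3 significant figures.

L = 10·log₁₀(I/I₀) ⇒ I = I₀·10^(L/10) = 10⁻¹² × 10^6.03.

1.07e-06 W/m²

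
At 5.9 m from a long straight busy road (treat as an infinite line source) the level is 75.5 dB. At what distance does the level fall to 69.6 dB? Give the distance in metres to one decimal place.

23.0 m

Line-source spreading drops the level by 10·log₁₀(r₂/r₁); inverting, r₂/r₁ = 10^(ΔL/10).
r₂ = 5.9·10^((75.5−69.6)/10) = 5.9·10^(5.9/10) = 22.95 m.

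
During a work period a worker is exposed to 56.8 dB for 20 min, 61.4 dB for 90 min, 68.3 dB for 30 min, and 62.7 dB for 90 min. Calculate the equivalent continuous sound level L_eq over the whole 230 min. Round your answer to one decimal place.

L_eq = 10·log₁₀[(1/T)·Σ tᵢ·10^(Lᵢ/10)] with T = 230 min.
Σ tᵢ·10^(Lᵢ/10) = 20·10^(56.8/10) + 90·10^(61.4/10) + 30·10^(68.3/10) + 90·10^(62.7/10) = 5.042e+08.
L_eq = 10·log₁₀(5.042e+08/230) = 63.41 dB.

63.4 dB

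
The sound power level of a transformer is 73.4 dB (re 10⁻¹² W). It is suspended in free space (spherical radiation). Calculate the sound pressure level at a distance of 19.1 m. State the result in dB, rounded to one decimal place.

36.8 dB

L_p = L_w − 10·log₁₀(4π·r²) with r = 19.1 m.
4π·r² = 4584 m², 10·log₁₀ of that is 36.613 dB.
L_p = 73.4 − 36.613 = 36.79 dB.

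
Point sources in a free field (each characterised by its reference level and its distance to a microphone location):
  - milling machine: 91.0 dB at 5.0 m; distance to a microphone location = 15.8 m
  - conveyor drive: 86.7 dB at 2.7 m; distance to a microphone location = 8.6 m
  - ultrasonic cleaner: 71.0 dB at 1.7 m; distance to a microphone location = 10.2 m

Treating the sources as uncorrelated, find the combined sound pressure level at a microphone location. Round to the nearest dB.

82 dB

Propagate each source to the receiver with L = L_ref − 20·log₁₀(r/r_ref), then add intensities.
milling machine: 91.0 − 20·log₁₀(15.8/5.0) = 91.0 − 9.99 = 81.01 dB.
conveyor drive: 86.7 − 20·log₁₀(8.6/2.7) = 86.7 − 10.06 = 76.64 dB.
ultrasonic cleaner: 71.0 − 20·log₁₀(10.2/1.7) = 71.0 − 15.56 = 55.44 dB.
Σ 10^(L/10) = 1.725e+08 → L_total = 10·log₁₀(1.725e+08) = 82.37 dB.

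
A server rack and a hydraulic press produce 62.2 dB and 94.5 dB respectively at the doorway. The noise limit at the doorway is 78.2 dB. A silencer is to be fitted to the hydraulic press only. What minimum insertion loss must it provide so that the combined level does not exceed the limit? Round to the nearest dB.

The untreated sources together contribute 10^(62.2/10) = 1.660e+06, i.e. 62.20 dB.
To meet 78.2 dB overall, the treated hydraulic press may contribute at most 10^(78.2/10) − 1.660e+06 = 6.441e+07, i.e. 78.09 dB.
Required insertion loss = 94.5 − 78.09 = 16.41 dB.

16 dB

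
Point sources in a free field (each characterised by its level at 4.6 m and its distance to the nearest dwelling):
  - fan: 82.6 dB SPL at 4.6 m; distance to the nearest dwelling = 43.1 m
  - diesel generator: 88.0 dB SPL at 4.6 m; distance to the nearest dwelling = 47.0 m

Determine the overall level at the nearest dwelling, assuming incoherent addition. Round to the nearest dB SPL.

69 dB SPL

First find each source's level at the receiver (point-source: −20·log₁₀(r/r_ref)), then combine on an intensity basis.
fan: 82.6 − 20·log₁₀(43.1/4.6) = 82.6 − 19.43 = 63.17 dB SPL.
diesel generator: 88.0 − 20·log₁₀(47.0/4.6) = 88.0 − 20.19 = 67.81 dB SPL.
Σ 10^(L/10) = 8.117e+06 → L_total = 10·log₁₀(8.117e+06) = 69.09 dB SPL.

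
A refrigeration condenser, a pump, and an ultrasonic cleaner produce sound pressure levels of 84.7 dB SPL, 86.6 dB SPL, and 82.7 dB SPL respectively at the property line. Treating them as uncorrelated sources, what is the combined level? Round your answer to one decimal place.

89.7 dB SPL

For uncorrelated sources the intensities add, so convert each level to linear form, sum, and take 10·log₁₀ of the total.
Σ 10^(L/10) = 10^(84.7/10) + 10^(86.6/10) + 10^(82.7/10) = 9.384e+08.
L_total = 10·log₁₀(9.384e+08) = 89.72 dB SPL.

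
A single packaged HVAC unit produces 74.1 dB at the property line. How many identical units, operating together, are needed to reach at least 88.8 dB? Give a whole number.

30

The shortfall is 88.8 − 74.1 = 14.7 dB, and N units add 10·log₁₀ N, so need 10·log₁₀ N ≥ 14.7.
N ≥ 10^(14.7/10) = 29.512, so N = 30.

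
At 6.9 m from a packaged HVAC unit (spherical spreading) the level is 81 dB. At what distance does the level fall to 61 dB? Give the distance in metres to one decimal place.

The 20.0 dB drop corresponds to a distance ratio of 10^(20.0/20) for a point source.
r₂ = 6.9·10^((81−61)/20) = 6.9·10^(20.0/20) = 69.00 m.

69.0 m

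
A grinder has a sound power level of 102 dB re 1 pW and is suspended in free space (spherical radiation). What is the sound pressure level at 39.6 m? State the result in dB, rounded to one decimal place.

59.1 dB

L_p = L_w − 10·log₁₀(4π·r²) with r = 39.6 m.
4π·r² = 1.971e+04 m², 10·log₁₀ of that is 42.946 dB.
L_p = 102 − 42.946 = 59.05 dB.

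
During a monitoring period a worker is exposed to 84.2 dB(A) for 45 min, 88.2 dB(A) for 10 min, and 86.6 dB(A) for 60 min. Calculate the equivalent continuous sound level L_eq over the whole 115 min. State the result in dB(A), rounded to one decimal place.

The energy average is taken in the linear domain: L_eq = 10·log₁₀[(Σ tᵢ·10^(Lᵢ/10))/T], T = 115 min.
Σ tᵢ·10^(Lᵢ/10) = 45·10^(84.2/10) + 10·10^(88.2/10) + 60·10^(86.6/10) = 4.587e+10.
L_eq = 10·log₁₀(4.587e+10/115) = 86.01 dB(A).

86.0 dB(A)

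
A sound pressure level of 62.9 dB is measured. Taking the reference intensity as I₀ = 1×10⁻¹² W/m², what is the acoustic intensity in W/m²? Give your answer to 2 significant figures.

I = I₀·10^(L/10) = 10⁻¹² × 10^(62.9/10) = 10^(-5.710).

1.9e-06 W/m²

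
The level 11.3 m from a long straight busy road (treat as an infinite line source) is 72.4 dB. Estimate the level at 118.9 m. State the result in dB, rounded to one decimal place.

Line-source attenuation: ΔL = 10·log₁₀(r₂/r₁) = 10·log₁₀(118.9/11.3) = 10.221 dB.
L₂ = 72.4 − 10·log₁₀(118.9/11.3) = 72.4 − 10.221 = 62.18 dB.

62.2 dB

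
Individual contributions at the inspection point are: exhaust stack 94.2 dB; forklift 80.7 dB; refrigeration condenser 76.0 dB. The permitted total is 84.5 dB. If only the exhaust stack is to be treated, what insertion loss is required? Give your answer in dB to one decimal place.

Fixed contribution from the other sources: Σ 10^(L/10) = 10^(80.7/10) + 10^(76.0/10) = 1.573e+08 (81.97 dB).
The limit corresponds to 10^(84.5/10) = 2.818e+08; subtracting the fixed part leaves 1.245e+08 for the exhaust stack, i.e. 80.95 dB.
Required insertion loss = 94.2 − 80.95 = 13.25 dB.

13.2 dB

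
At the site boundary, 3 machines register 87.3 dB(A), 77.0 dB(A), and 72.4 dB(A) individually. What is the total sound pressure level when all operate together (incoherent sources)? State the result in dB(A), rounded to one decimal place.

Incoherent sources combine by intensity addition: L_total = 10·log₁₀(Σ 10^(L_i/10)).
Σ 10^(L/10) = 10^(87.3/10) + 10^(77.0/10) + 10^(72.4/10) = 6.045e+08.
L_total = 10·log₁₀(6.045e+08) = 87.81 dB(A).

87.8 dB(A)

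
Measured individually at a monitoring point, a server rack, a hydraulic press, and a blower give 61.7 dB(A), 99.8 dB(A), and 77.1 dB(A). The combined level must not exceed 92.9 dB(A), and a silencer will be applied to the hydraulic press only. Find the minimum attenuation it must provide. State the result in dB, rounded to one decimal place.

Everything except the hydraulic press sums to 10^(61.7/10) + 10^(77.1/10) = 5.277e+07 in linear terms, 77.22 dB(A).
The limit corresponds to 10^(92.9/10) = 1.950e+09; subtracting the fixed part leaves 1.897e+09 for the hydraulic press, i.e. 92.78 dB(A).
So the hydraulic press must be reduced from 99.8 to 92.78 dB(A): IL = 7.02 dB.

7.0 dB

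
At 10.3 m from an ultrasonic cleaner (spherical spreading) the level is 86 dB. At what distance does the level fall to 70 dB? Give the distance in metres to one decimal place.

For a point source L₁ − L₂ = 20·log₁₀(r₂/r₁), so r₂ = r₁·10^((L₁−L₂)/20).
r₂ = 10.3·10^((86−70)/20) = 10.3·10^(16.0/20) = 64.99 m.

65.0 m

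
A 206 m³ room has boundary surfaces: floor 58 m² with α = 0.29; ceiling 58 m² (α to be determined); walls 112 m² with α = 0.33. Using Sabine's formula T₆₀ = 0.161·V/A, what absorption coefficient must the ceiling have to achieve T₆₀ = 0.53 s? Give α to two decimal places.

Required total absorption A = 0.161·206/0.53 = 62.58 m².
Absorption from the other surfaces = 58·0.29 + 112·0.33 = 53.78 m², so the ceiling must supply 8.80 m² over 58 m².
α = 8.80/58 = 0.152.

0.15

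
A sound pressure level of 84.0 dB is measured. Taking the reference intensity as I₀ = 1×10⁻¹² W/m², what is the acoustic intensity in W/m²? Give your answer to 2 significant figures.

I = I₀·10^(L/10) = 10⁻¹² × 10^(84.0/10) = 10^(-3.600).

0.00025 W/m²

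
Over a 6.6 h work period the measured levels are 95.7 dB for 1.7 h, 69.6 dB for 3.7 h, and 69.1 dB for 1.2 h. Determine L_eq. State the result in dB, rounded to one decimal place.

89.8 dB

The energy average is taken in the linear domain: L_eq = 10·log₁₀[(Σ tᵢ·10^(Lᵢ/10))/T], T = 6.6 h.
Σ tᵢ·10^(Lᵢ/10) = 1.7·10^(95.7/10) + 3.7·10^(69.6/10) + 1.2·10^(69.1/10) = 6.360e+09.
L_eq = 10·log₁₀(6.360e+09/6.6) = 89.84 dB.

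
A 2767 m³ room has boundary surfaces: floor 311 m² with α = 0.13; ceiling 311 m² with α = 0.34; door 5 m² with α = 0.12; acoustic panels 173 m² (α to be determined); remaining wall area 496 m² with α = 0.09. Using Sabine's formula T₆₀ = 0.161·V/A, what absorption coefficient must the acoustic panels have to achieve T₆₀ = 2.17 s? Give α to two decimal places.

0.08

Required total absorption A = 0.161·2767/2.17 = 205.29 m².
Absorption from the other surfaces = 311·0.13 + 311·0.34 + 5·0.12 + 496·0.09 = 191.41 m², so the acoustic panels must supply 13.88 m² over 173 m².
α = 13.88/173 = 0.080.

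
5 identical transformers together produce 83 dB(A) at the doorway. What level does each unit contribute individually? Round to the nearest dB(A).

76 dB(A)

5 equal contributions raise the level by 10·log₁₀ 5 = 6.990 dB, so each unit alone gives 83 − 6.990.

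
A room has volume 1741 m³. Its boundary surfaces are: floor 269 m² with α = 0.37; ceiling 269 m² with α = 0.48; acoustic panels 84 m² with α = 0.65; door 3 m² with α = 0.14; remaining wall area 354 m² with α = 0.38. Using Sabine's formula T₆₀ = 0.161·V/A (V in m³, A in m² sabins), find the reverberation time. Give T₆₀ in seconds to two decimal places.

0.67 s

Total absorption A = 269·0.37 + 269·0.48 + 84·0.65 + 3·0.14 + 354·0.38 = 418.19 m² sabins.
T₆₀ = 0.161·V/A = 0.161·1741/418.19 = 0.670 s.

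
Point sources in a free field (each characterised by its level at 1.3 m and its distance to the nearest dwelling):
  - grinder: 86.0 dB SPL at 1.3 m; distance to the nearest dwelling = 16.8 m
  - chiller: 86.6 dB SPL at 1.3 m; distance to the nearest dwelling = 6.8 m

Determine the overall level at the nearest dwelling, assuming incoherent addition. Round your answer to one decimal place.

72.8 dB SPL

First find each source's level at the receiver (point-source: −20·log₁₀(r/r_ref)), then combine on an intensity basis.
grinder: 86.0 − 20·log₁₀(16.8/1.3) = 86.0 − 22.23 = 63.77 dB SPL.
chiller: 86.6 − 20·log₁₀(6.8/1.3) = 86.6 − 14.37 = 72.23 dB SPL.
Σ 10^(L/10) = 1.909e+07 → L_total = 10·log₁₀(1.909e+07) = 72.81 dB SPL.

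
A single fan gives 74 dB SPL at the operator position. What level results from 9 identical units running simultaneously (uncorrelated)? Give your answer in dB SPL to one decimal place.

L_total = L₁ + 10·log₁₀ N for N identical incoherent sources.
L_total = 74 + 10·log₁₀(9) = 74 + 9.542 = 83.54 dB SPL.

83.5 dB SPL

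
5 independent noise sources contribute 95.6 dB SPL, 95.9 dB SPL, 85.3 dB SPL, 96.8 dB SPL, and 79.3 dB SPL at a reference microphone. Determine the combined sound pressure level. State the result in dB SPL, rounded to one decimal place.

Incoherent sources combine by intensity addition: L_total = 10·log₁₀(Σ 10^(L_i/10)).
Σ 10^(L/10) = 10^(95.6/10) + 10^(95.9/10) + 10^(85.3/10) + 10^(96.8/10) + 10^(79.3/10) = 1.273e+10.
L_total = 10·log₁₀(1.273e+10) = 101.05 dB SPL.

101.0 dB SPL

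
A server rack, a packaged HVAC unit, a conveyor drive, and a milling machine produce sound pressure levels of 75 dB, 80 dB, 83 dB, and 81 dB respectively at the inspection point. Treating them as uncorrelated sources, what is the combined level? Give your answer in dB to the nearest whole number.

87 dB

Incoherent sources combine by intensity addition: L_total = 10·log₁₀(Σ 10^(L_i/10)).
Σ 10^(L/10) = 10^(75/10) + 10^(80/10) + 10^(83/10) + 10^(81/10) = 4.570e+08.
L_total = 10·log₁₀(4.570e+08) = 86.60 dB.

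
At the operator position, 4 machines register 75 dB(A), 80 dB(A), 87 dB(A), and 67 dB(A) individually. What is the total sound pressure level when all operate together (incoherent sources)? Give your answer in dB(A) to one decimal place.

For uncorrelated sources the intensities add, so convert each level to linear form, sum, and take 10·log₁₀ of the total.
Σ 10^(L/10) = 10^(75/10) + 10^(80/10) + 10^(87/10) + 10^(67/10) = 6.378e+08.
L_total = 10·log₁₀(6.378e+08) = 88.05 dB(A).

88.0 dB(A)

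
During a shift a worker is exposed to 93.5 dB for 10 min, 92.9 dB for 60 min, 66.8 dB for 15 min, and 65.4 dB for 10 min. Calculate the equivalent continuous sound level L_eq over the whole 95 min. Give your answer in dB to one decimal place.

91.7 dB

Weight each interval's intensity by its duration and average over T = 95 min:
Σ tᵢ·10^(Lᵢ/10) = 10·10^(93.5/10) + 60·10^(92.9/10) + 15·10^(66.8/10) + 10·10^(65.4/10) = 1.395e+11.
L_eq = 10·log₁₀(1.395e+11/95) = 91.67 dB.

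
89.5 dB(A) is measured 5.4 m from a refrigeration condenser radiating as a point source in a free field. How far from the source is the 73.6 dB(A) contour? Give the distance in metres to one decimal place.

33.7 m

For a point source L₁ − L₂ = 20·log₁₀(r₂/r₁), so r₂ = r₁·10^((L₁−L₂)/20).
r₂ = 5.4·10^((89.5−73.6)/20) = 5.4·10^(15.9/20) = 33.68 m.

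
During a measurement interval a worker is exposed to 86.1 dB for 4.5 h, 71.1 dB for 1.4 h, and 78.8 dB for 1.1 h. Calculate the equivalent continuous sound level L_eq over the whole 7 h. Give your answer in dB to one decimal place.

84.4 dB

L_eq = 10·log₁₀[(1/T)·Σ tᵢ·10^(Lᵢ/10)] with T = 7 h.
Σ tᵢ·10^(Lᵢ/10) = 4.5·10^(86.1/10) + 1.4·10^(71.1/10) + 1.1·10^(78.8/10) = 1.935e+09.
L_eq = 10·log₁₀(1.935e+09/7) = 84.42 dB.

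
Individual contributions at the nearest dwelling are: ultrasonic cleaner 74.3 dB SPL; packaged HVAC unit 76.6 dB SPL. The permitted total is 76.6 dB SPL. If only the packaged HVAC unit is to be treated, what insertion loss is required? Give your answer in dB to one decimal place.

3.9 dB

Everything except the packaged HVAC unit sums to 10^(74.3/10) = 2.692e+07 in linear terms, 74.30 dB SPL.
To meet 76.6 dB SPL overall, the treated packaged HVAC unit may contribute at most 10^(76.6/10) − 2.692e+07 = 1.879e+07, i.e. 72.74 dB SPL.
Required insertion loss = 76.6 − 72.74 = 3.86 dB.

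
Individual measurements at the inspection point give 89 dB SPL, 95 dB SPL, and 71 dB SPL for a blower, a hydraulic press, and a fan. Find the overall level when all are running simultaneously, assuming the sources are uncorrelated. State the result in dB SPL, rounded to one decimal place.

Incoherent sources combine by intensity addition: L_total = 10·log₁₀(Σ 10^(L_i/10)).
Σ 10^(L/10) = 10^(89/10) + 10^(95/10) + 10^(71/10) = 3.969e+09.
L_total = 10·log₁₀(3.969e+09) = 95.99 dB SPL.

96.0 dB SPL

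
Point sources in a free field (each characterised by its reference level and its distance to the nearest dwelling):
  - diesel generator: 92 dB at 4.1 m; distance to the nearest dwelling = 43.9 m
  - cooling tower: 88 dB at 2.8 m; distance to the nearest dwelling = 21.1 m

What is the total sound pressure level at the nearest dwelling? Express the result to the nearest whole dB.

74 dB

First find each source's level at the receiver (point-source: −20·log₁₀(r/r_ref)), then combine on an intensity basis.
diesel generator: 92 − 20·log₁₀(43.9/4.1) = 92 − 20.59 = 71.41 dB.
cooling tower: 88 − 20·log₁₀(21.1/2.8) = 88 − 17.54 = 70.46 dB.
Σ 10^(L/10) = 2.494e+07 → L_total = 10·log₁₀(2.494e+07) = 73.97 dB.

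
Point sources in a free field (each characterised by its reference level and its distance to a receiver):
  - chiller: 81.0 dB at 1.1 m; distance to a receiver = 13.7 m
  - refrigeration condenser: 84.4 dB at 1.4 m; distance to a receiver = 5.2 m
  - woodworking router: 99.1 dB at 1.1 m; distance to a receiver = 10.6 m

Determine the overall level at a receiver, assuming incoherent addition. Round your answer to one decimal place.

Propagate each source to the receiver with L = L_ref − 20·log₁₀(r/r_ref), then add intensities.
chiller: 81.0 − 20·log₁₀(13.7/1.1) = 81.0 − 21.91 = 59.09 dB.
refrigeration condenser: 84.4 − 20·log₁₀(5.2/1.4) = 84.4 − 11.40 = 73.00 dB.
woodworking router: 99.1 − 20·log₁₀(10.6/1.1) = 99.1 − 19.68 = 79.42 dB.
Σ 10^(L/10) = 1.083e+08 → L_total = 10·log₁₀(1.083e+08) = 80.35 dB.

80.3 dB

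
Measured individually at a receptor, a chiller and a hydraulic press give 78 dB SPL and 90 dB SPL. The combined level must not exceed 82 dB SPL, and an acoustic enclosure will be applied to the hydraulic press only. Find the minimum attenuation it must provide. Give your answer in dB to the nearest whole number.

10 dB

Fixed contribution from the other source: Σ 10^(L/10) = 10^(78/10) = 6.310e+07 (78.00 dB SPL).
To meet 82 dB SPL overall, the treated hydraulic press may contribute at most 10^(82/10) − 6.310e+07 = 9.539e+07, i.e. 79.80 dB SPL.
So the hydraulic press must be reduced from 90 to 79.80 dB SPL: IL = 10.20 dB.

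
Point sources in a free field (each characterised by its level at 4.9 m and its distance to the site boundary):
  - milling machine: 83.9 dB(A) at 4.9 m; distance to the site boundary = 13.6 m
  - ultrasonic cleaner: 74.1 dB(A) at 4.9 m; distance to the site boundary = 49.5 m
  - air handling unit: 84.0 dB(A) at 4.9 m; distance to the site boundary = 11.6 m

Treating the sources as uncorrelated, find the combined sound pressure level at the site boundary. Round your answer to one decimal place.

Propagate each source to the receiver with L = L_ref − 20·log₁₀(r/r_ref), then add intensities.
milling machine: 83.9 − 20·log₁₀(13.6/4.9) = 83.9 − 8.87 = 75.03 dB(A).
ultrasonic cleaner: 74.1 − 20·log₁₀(49.5/4.9) = 74.1 − 20.09 = 54.01 dB(A).
air handling unit: 84.0 − 20·log₁₀(11.6/4.9) = 84.0 − 7.49 = 76.51 dB(A).
Σ 10^(L/10) = 7.694e+07 → L_total = 10·log₁₀(7.694e+07) = 78.86 dB(A).

78.9 dB(A)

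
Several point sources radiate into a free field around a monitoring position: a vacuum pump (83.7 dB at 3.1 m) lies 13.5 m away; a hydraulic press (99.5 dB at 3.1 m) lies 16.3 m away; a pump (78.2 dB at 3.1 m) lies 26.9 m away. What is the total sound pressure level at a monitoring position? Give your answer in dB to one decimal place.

Apply inverse-square spreading to bring every level to the receiver, then sum 10^(L/10).
vacuum pump: 83.7 − 20·log₁₀(13.5/3.1) = 83.7 − 12.78 = 70.92 dB.
hydraulic press: 99.5 − 20·log₁₀(16.3/3.1) = 99.5 − 14.42 = 85.08 dB.
pump: 78.2 − 20·log₁₀(26.9/3.1) = 78.2 − 18.77 = 59.43 dB.
Σ 10^(L/10) = 3.356e+08 → L_total = 10·log₁₀(3.356e+08) = 85.26 dB.

85.3 dB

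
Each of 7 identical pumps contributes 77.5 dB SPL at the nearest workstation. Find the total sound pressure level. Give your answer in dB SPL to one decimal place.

L_total = L₁ + 10·log₁₀ N for N identical incoherent sources.
L_total = 77.5 + 10·log₁₀(7) = 77.5 + 8.451 = 85.95 dB SPL.

86.0 dB SPL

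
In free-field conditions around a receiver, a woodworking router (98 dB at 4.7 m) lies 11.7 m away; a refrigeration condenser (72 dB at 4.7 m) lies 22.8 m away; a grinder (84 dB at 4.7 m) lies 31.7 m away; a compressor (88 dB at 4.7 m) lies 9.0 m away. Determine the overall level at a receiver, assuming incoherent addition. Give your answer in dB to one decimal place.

Propagate each source to the receiver with L = L_ref − 20·log₁₀(r/r_ref), then add intensities.
woodworking router: 98 − 20·log₁₀(11.7/4.7) = 98 − 7.92 = 90.08 dB.
refrigeration condenser: 72 − 20·log₁₀(22.8/4.7) = 72 − 13.72 = 58.28 dB.
grinder: 84 − 20·log₁₀(31.7/4.7) = 84 − 16.58 = 67.42 dB.
compressor: 88 − 20·log₁₀(9.0/4.7) = 88 − 5.64 = 82.36 dB.
Σ 10^(L/10) = 1.196e+09 → L_total = 10·log₁₀(1.196e+09) = 90.78 dB.

90.8 dB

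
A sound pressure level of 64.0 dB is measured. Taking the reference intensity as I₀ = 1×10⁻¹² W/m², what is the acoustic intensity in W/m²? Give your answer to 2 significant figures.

2.5e-06 W/m²

L = 10·log₁₀(I/I₀) ⇒ I = I₀·10^(L/10) = 10⁻¹² × 10^6.40.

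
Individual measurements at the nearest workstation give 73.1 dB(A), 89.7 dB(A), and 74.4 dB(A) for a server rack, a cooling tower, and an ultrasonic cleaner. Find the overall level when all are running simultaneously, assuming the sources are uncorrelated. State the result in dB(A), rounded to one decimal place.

89.9 dB(A)

For uncorrelated sources the intensities add, so convert each level to linear form, sum, and take 10·log₁₀ of the total.
Σ 10^(L/10) = 10^(73.1/10) + 10^(89.7/10) + 10^(74.4/10) = 9.812e+08.
L_total = 10·log₁₀(9.812e+08) = 89.92 dB(A).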